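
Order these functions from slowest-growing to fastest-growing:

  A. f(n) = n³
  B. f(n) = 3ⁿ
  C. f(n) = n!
A < B < C

Comparing growth rates:
A = n³ is O(n³)
B = 3ⁿ is O(3ⁿ)
C = n! is O(n!)

Therefore, the order from slowest to fastest is: A < B < C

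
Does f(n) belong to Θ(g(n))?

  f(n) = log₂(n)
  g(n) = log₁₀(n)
True

f(n) = log₂(n) and g(n) = log₁₀(n) are both O(log n).
Since they have the same asymptotic growth rate, f(n) = Θ(g(n)) is true.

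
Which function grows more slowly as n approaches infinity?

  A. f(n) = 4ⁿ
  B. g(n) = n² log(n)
B

f(n) = 4ⁿ is O(4ⁿ), while g(n) = n² log(n) is O(n² log n).
Since O(n² log n) grows slower than O(4ⁿ), g(n) is dominated.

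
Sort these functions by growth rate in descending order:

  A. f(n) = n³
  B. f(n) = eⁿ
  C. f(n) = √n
B > A > C

Comparing growth rates:
B = eⁿ is O(eⁿ)
A = n³ is O(n³)
C = √n is O(√n)

Therefore, the order from fastest to slowest is: B > A > C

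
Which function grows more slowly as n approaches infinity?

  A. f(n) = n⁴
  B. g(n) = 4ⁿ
A

f(n) = n⁴ is O(n⁴), while g(n) = 4ⁿ is O(4ⁿ).
Since O(n⁴) grows slower than O(4ⁿ), f(n) is dominated.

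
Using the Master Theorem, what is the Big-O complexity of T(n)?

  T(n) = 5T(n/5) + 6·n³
Θ(n³)

Master Theorem: a = 5, b = 5, f(n) = 6·n³.
Compute the critical exponent d = log₅(5) = 1.
Compare f(n) = Θ(n³) against n^d:
  k = 3 > d = 1, so f(n) = Ω(n^(d+ε)) — Case 3.
  Regularity: a·(n/b)^3/n^3 = a/b^3 = 5/125 < 1 ✓.
  The top-level work dominates: T(n) = Θ(f(n)) = Θ(n³).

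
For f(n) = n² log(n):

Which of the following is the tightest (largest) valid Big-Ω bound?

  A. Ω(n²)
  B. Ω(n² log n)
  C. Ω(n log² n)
B

f(n) = n² log(n) is Ω(n² log n).
All listed options are valid Big-Ω bounds (lower bounds),
but Ω(n² log n) is the tightest (largest valid bound).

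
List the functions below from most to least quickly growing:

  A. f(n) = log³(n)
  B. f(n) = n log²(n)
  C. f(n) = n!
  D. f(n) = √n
C > B > D > A

Comparing growth rates:
C = n! is O(n!)
B = n log²(n) is O(n log² n)
D = √n is O(√n)
A = log³(n) is O(log³ n)

Therefore, the order from fastest to slowest is: C > B > D > A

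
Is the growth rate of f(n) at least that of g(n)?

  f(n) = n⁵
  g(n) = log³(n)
True

f(n) = n⁵ is O(n⁵), and g(n) = log³(n) is O(log³ n).
Since O(n⁵) grows at least as fast as O(log³ n), f(n) = Ω(g(n)) is true.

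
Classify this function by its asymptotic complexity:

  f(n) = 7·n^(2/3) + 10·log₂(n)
O(n^(2/3))

The dominant term in 7·n^(2/3) + 10·log₂(n) is 7·n^(2/3), which is Θ(n^(2/3)).
Lower-order terms (10·log₂(n)) are asymptotically negligible.
Constants are absorbed, so the tightest bound is O(n^(2/3)).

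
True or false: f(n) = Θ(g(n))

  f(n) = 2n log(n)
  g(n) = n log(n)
True

f(n) = 2n log(n) and g(n) = n log(n) are both O(n log n).
Since they have the same asymptotic growth rate, f(n) = Θ(g(n)) is true.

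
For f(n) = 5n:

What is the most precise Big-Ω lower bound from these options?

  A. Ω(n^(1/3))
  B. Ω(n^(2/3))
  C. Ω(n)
C

f(n) = 5n is Ω(n).
All listed options are valid Big-Ω bounds (lower bounds),
but Ω(n) is the tightest (largest valid bound).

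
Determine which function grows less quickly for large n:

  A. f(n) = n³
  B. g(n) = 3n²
B

f(n) = n³ is O(n³), while g(n) = 3n² is O(n²).
Since O(n²) grows slower than O(n³), g(n) is dominated.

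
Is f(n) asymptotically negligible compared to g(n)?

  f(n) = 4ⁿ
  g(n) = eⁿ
False

f(n) = 4ⁿ is O(4ⁿ), and g(n) = eⁿ is O(eⁿ).
Since O(4ⁿ) grows faster than or equal to O(eⁿ), f(n) = o(g(n)) is false.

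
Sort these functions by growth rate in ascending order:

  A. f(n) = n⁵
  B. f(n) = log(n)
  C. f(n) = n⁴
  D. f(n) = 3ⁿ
B < C < A < D

Comparing growth rates:
B = log(n) is O(log n)
C = n⁴ is O(n⁴)
A = n⁵ is O(n⁵)
D = 3ⁿ is O(3ⁿ)

Therefore, the order from slowest to fastest is: B < C < A < D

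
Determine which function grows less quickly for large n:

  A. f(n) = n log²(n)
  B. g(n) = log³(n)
B

f(n) = n log²(n) is O(n log² n), while g(n) = log³(n) is O(log³ n).
Since O(log³ n) grows slower than O(n log² n), g(n) is dominated.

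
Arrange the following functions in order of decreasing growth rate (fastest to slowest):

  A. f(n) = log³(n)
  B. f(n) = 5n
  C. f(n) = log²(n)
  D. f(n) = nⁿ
D > B > A > C

Comparing growth rates:
D = nⁿ is O(nⁿ)
B = 5n is O(n)
A = log³(n) is O(log³ n)
C = log²(n) is O(log² n)

Therefore, the order from fastest to slowest is: D > B > A > C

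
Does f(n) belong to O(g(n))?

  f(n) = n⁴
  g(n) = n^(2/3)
False

f(n) = n⁴ is O(n⁴), and g(n) = n^(2/3) is O(n^(2/3)).
Since O(n⁴) grows faster than O(n^(2/3)), f(n) = O(g(n)) is false.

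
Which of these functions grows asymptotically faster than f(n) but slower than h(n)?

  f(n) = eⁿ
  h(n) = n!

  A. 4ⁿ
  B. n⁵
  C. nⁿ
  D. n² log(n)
A

We need g(n) with eⁿ = o(g(n)) and g(n) = o(n!), i.e. O(eⁿ) ≺ g ≺ O(n!).
Check each option:
  A. 4ⁿ — O(4ⁿ) is strictly between O(eⁿ) and O(n!) ✓
  B. n⁵ — O(n⁵) does not grow strictly faster than f(n)
  C. nⁿ — O(nⁿ) does not grow strictly slower than h(n)
  D. n² log(n) — O(n² log n) does not grow strictly faster than f(n)

Only option A (4ⁿ) lies strictly between.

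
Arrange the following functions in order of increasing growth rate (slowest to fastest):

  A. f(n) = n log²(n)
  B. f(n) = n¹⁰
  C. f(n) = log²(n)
C < A < B

Comparing growth rates:
C = log²(n) is O(log² n)
A = n log²(n) is O(n log² n)
B = n¹⁰ is O(n¹⁰)

Therefore, the order from slowest to fastest is: C < A < B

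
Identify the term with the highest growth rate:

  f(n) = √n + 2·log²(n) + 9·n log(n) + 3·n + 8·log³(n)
9·n log(n)

Looking at each term:
  - √n is O(√n)
  - 2·log²(n) is O(log² n)
  - 9·n log(n) is O(n log n)
  - 3·n is O(n)
  - 8·log³(n) is O(log³ n)

The term 9·n log(n) (O(n log n)) grows fastest and dominates all others.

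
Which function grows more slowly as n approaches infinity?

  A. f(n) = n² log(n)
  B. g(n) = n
B

f(n) = n² log(n) is O(n² log n), while g(n) = n is O(n).
Since O(n) grows slower than O(n² log n), g(n) is dominated.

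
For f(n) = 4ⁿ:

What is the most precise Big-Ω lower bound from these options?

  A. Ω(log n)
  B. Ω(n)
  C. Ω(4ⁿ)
C

f(n) = 4ⁿ is Ω(4ⁿ).
All listed options are valid Big-Ω bounds (lower bounds),
but Ω(4ⁿ) is the tightest (largest valid bound).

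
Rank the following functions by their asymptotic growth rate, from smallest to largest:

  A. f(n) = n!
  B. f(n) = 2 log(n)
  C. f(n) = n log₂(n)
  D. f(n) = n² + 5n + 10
B < C < D < A

Comparing growth rates:
B = 2 log(n) is O(log n)
C = n log₂(n) is O(n log n)
D = n² + 5n + 10 is O(n²)
A = n! is O(n!)

Therefore, the order from slowest to fastest is: B < C < D < A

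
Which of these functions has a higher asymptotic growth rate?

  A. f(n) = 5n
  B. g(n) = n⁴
B

f(n) = 5n is O(n), while g(n) = n⁴ is O(n⁴).
Since O(n⁴) grows faster than O(n), g(n) dominates.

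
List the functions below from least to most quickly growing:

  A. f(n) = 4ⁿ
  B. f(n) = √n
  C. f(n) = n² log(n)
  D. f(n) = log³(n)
D < B < C < A

Comparing growth rates:
D = log³(n) is O(log³ n)
B = √n is O(√n)
C = n² log(n) is O(n² log n)
A = 4ⁿ is O(4ⁿ)

Therefore, the order from slowest to fastest is: D < B < C < A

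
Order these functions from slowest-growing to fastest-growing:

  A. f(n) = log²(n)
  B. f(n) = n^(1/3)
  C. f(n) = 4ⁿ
A < B < C

Comparing growth rates:
A = log²(n) is O(log² n)
B = n^(1/3) is O(n^(1/3))
C = 4ⁿ is O(4ⁿ)

Therefore, the order from slowest to fastest is: A < B < C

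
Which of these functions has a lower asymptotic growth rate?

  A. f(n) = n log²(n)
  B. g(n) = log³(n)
B

f(n) = n log²(n) is O(n log² n), while g(n) = log³(n) is O(log³ n).
Since O(log³ n) grows slower than O(n log² n), g(n) is dominated.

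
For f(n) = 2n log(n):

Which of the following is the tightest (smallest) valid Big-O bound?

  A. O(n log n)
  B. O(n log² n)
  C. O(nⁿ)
A

f(n) = 2n log(n) is O(n log n).
All listed options are valid Big-O bounds (upper bounds),
but O(n log n) is the tightest (smallest valid bound).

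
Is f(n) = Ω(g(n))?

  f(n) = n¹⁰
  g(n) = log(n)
True

f(n) = n¹⁰ is O(n¹⁰), and g(n) = log(n) is O(log n).
Since O(n¹⁰) grows at least as fast as O(log n), f(n) = Ω(g(n)) is true.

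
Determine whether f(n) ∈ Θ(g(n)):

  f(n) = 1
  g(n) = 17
True

f(n) = 1 and g(n) = 17 are both O(1).
Since they have the same asymptotic growth rate, f(n) = Θ(g(n)) is true.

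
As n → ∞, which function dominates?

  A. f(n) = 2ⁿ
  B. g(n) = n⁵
A

f(n) = 2ⁿ is O(2ⁿ), while g(n) = n⁵ is O(n⁵).
Since O(2ⁿ) grows faster than O(n⁵), f(n) dominates.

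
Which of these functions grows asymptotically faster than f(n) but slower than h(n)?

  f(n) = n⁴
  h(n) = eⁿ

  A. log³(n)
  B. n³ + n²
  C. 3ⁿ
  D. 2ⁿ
D

We need g(n) with n⁴ = o(g(n)) and g(n) = o(eⁿ), i.e. O(n⁴) ≺ g ≺ O(eⁿ).
Check each option:
  A. log³(n) — O(log³ n) does not grow strictly faster than f(n)
  B. n³ + n² — O(n³) does not grow strictly faster than f(n)
  C. 3ⁿ — O(3ⁿ) does not grow strictly slower than h(n)
  D. 2ⁿ — O(2ⁿ) is strictly between O(n⁴) and O(eⁿ) ✓

Only option D (2ⁿ) lies strictly between.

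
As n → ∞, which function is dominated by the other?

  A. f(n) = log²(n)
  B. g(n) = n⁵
A

f(n) = log²(n) is O(log² n), while g(n) = n⁵ is O(n⁵).
Since O(log² n) grows slower than O(n⁵), f(n) is dominated.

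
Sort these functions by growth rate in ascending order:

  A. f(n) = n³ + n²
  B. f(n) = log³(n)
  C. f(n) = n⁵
B < A < C

Comparing growth rates:
B = log³(n) is O(log³ n)
A = n³ + n² is O(n³)
C = n⁵ is O(n⁵)

Therefore, the order from slowest to fastest is: B < A < C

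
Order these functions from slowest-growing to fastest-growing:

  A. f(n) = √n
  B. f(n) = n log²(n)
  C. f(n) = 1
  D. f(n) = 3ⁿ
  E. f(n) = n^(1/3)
C < E < A < B < D

Comparing growth rates:
C = 1 is O(1)
E = n^(1/3) is O(n^(1/3))
A = √n is O(√n)
B = n log²(n) is O(n log² n)
D = 3ⁿ is O(3ⁿ)

Therefore, the order from slowest to fastest is: C < E < A < B < D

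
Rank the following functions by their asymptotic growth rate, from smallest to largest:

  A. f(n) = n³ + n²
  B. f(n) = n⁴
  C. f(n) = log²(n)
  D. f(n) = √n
C < D < A < B

Comparing growth rates:
C = log²(n) is O(log² n)
D = √n is O(√n)
A = n³ + n² is O(n³)
B = n⁴ is O(n⁴)

Therefore, the order from slowest to fastest is: C < D < A < B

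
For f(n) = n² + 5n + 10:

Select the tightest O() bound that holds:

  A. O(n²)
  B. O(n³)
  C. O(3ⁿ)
A

f(n) = n² + 5n + 10 is O(n²).
All listed options are valid Big-O bounds (upper bounds),
but O(n²) is the tightest (smallest valid bound).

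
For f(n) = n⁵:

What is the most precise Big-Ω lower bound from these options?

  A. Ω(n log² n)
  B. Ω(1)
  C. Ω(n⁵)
C

f(n) = n⁵ is Ω(n⁵).
All listed options are valid Big-Ω bounds (lower bounds),
but Ω(n⁵) is the tightest (largest valid bound).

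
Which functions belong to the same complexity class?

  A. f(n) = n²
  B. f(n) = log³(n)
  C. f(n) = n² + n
A and C

Examining each function:
  A. n² is O(n²)
  B. log³(n) is O(log³ n)
  C. n² + n is O(n²)

Functions A and C both have the same complexity class.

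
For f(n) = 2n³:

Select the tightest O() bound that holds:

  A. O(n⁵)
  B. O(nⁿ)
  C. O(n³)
C

f(n) = 2n³ is O(n³).
All listed options are valid Big-O bounds (upper bounds),
but O(n³) is the tightest (smallest valid bound).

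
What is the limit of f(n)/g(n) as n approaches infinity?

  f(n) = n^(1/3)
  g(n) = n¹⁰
0

Since n^(1/3) (O(n^(1/3))) grows slower than n¹⁰ (O(n¹⁰)),
the ratio f(n)/g(n) → 0 as n → ∞.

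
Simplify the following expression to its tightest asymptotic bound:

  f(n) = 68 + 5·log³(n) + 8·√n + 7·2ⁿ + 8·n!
Θ(n!)

Order the terms by growth rate: 68 ≺ 5·log³(n) ≺ 8·√n ≺ 7·2ⁿ ≺ 8·n!.
The fastest-growing term 8·n! dominates as n → ∞; dropping its constant factor gives Θ(n!).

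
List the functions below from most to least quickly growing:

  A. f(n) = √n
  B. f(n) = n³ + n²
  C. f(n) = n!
C > B > A

Comparing growth rates:
C = n! is O(n!)
B = n³ + n² is O(n³)
A = √n is O(√n)

Therefore, the order from fastest to slowest is: C > B > A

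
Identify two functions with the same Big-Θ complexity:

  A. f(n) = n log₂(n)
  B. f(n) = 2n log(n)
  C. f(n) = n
A and B

Examining each function:
  A. n log₂(n) is O(n log n)
  B. 2n log(n) is O(n log n)
  C. n is O(n)

Functions A and B both have the same complexity class.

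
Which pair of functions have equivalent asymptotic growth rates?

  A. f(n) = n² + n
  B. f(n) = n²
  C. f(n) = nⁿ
A and B

Examining each function:
  A. n² + n is O(n²)
  B. n² is O(n²)
  C. nⁿ is O(nⁿ)

Functions A and B both have the same complexity class.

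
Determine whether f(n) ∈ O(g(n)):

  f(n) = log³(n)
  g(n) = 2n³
True

f(n) = log³(n) is O(log³ n), and g(n) = 2n³ is O(n³).
Since O(log³ n) ⊆ O(n³) (f grows no faster than g), f(n) = O(g(n)) is true.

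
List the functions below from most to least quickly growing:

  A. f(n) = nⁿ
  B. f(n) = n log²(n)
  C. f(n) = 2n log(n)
A > B > C

Comparing growth rates:
A = nⁿ is O(nⁿ)
B = n log²(n) is O(n log² n)
C = 2n log(n) is O(n log n)

Therefore, the order from fastest to slowest is: A > B > C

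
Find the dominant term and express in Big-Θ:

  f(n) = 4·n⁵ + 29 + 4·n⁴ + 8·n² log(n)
Θ(n⁵)

Order the terms by growth rate: 29 ≺ 8·n² log(n) ≺ 4·n⁴ ≺ 4·n⁵.
The fastest-growing term 4·n⁵ dominates as n → ∞; dropping its constant factor gives Θ(n⁵).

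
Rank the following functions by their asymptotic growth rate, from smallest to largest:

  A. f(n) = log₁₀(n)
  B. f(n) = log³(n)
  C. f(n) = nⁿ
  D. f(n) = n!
A < B < D < C

Comparing growth rates:
A = log₁₀(n) is O(log n)
B = log³(n) is O(log³ n)
D = n! is O(n!)
C = nⁿ is O(nⁿ)

Therefore, the order from slowest to fastest is: A < B < D < C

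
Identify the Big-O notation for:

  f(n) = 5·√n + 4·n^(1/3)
O(√n)

The dominant term in 5·√n + 4·n^(1/3) is 5·√n, which is Θ(√n).
Lower-order terms (4·n^(1/3)) are asymptotically negligible.
Constants are absorbed, so the tightest bound is O(√n).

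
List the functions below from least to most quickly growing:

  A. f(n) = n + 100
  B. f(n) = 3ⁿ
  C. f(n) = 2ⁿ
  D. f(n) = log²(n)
D < A < C < B

Comparing growth rates:
D = log²(n) is O(log² n)
A = n + 100 is O(n)
C = 2ⁿ is O(2ⁿ)
B = 3ⁿ is O(3ⁿ)

Therefore, the order from slowest to fastest is: D < A < C < B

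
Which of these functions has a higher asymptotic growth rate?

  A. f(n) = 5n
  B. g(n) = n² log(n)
B

f(n) = 5n is O(n), while g(n) = n² log(n) is O(n² log n).
Since O(n² log n) grows faster than O(n), g(n) dominates.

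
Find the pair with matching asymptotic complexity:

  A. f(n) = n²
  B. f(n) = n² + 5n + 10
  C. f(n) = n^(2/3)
A and B

Examining each function:
  A. n² is O(n²)
  B. n² + 5n + 10 is O(n²)
  C. n^(2/3) is O(n^(2/3))

Functions A and B both have the same complexity class.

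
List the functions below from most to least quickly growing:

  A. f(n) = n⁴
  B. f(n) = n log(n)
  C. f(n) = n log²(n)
A > C > B

Comparing growth rates:
A = n⁴ is O(n⁴)
C = n log²(n) is O(n log² n)
B = n log(n) is O(n log n)

Therefore, the order from fastest to slowest is: A > C > B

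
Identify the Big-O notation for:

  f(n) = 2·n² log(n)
O(n² log n)

The dominant term in 2·n² log(n) is 2·n² log(n), which is Θ(n² log n).
Constants are absorbed, so the tightest bound is O(n² log n).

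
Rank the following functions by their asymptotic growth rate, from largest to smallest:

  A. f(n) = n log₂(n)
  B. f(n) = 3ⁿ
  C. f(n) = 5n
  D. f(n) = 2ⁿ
B > D > A > C

Comparing growth rates:
B = 3ⁿ is O(3ⁿ)
D = 2ⁿ is O(2ⁿ)
A = n log₂(n) is O(n log n)
C = 5n is O(n)

Therefore, the order from fastest to slowest is: B > D > A > C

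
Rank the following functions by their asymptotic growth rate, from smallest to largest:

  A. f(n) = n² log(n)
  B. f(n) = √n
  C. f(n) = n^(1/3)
C < B < A

Comparing growth rates:
C = n^(1/3) is O(n^(1/3))
B = √n is O(√n)
A = n² log(n) is O(n² log n)

Therefore, the order from slowest to fastest is: C < B < A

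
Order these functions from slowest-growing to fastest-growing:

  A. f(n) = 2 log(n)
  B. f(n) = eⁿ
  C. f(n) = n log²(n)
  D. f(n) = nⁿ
A < C < B < D

Comparing growth rates:
A = 2 log(n) is O(log n)
C = n log²(n) is O(n log² n)
B = eⁿ is O(eⁿ)
D = nⁿ is O(nⁿ)

Therefore, the order from slowest to fastest is: A < C < B < D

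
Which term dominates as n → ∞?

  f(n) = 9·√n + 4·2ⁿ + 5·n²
4·2ⁿ

Looking at each term:
  - 9·√n is O(√n)
  - 4·2ⁿ is O(2ⁿ)
  - 5·n² is O(n²)

The term 4·2ⁿ (O(2ⁿ)) grows fastest and dominates all others.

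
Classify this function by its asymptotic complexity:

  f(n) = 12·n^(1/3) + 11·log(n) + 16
O(n^(1/3))

The dominant term in 12·n^(1/3) + 11·log(n) + 16 is 12·n^(1/3), which is Θ(n^(1/3)).
Lower-order terms (11·log(n), 16) are asymptotically negligible.
Constants are absorbed, so the tightest bound is O(n^(1/3)).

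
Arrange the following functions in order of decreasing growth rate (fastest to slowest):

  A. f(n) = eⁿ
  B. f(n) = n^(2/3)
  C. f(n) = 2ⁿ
A > C > B

Comparing growth rates:
A = eⁿ is O(eⁿ)
C = 2ⁿ is O(2ⁿ)
B = n^(2/3) is O(n^(2/3))

Therefore, the order from fastest to slowest is: A > C > B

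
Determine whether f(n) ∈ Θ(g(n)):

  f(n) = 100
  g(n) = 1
True

f(n) = 100 and g(n) = 1 are both O(1).
Since they have the same asymptotic growth rate, f(n) = Θ(g(n)) is true.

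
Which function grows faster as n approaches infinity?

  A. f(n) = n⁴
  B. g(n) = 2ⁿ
B

f(n) = n⁴ is O(n⁴), while g(n) = 2ⁿ is O(2ⁿ).
Since O(2ⁿ) grows faster than O(n⁴), g(n) dominates.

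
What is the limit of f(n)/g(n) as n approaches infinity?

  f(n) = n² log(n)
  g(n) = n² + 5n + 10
∞

Since n² log(n) (O(n² log n)) grows faster than n² + 5n + 10 (O(n²)),
the ratio f(n)/g(n) → ∞ as n → ∞.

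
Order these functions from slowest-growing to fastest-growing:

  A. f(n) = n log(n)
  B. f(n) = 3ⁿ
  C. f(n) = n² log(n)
A < C < B

Comparing growth rates:
A = n log(n) is O(n log n)
C = n² log(n) is O(n² log n)
B = 3ⁿ is O(3ⁿ)

Therefore, the order from slowest to fastest is: A < C < B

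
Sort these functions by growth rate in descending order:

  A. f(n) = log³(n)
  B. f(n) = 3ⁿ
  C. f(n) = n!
C > B > A

Comparing growth rates:
C = n! is O(n!)
B = 3ⁿ is O(3ⁿ)
A = log³(n) is O(log³ n)

Therefore, the order from fastest to slowest is: C > B > A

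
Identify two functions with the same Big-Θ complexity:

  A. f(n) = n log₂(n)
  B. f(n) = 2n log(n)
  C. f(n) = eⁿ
A and B

Examining each function:
  A. n log₂(n) is O(n log n)
  B. 2n log(n) is O(n log n)
  C. eⁿ is O(eⁿ)

Functions A and B both have the same complexity class.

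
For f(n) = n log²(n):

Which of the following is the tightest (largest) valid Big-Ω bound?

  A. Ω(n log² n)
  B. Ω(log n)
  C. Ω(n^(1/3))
A

f(n) = n log²(n) is Ω(n log² n).
All listed options are valid Big-Ω bounds (lower bounds),
but Ω(n log² n) is the tightest (largest valid bound).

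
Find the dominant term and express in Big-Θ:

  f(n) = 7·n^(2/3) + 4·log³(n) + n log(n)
Θ(n log n)

Order the terms by growth rate: 4·log³(n) ≺ 7·n^(2/3) ≺ n log(n).
The fastest-growing term n log(n) dominates as n → ∞; dropping its constant factor gives Θ(n log n).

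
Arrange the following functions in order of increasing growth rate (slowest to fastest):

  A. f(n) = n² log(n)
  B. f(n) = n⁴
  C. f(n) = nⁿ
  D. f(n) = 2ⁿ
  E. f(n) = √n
E < A < B < D < C

Comparing growth rates:
E = √n is O(√n)
A = n² log(n) is O(n² log n)
B = n⁴ is O(n⁴)
D = 2ⁿ is O(2ⁿ)
C = nⁿ is O(nⁿ)

Therefore, the order from slowest to fastest is: E < A < B < D < C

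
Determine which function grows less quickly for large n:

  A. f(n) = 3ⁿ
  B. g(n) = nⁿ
A

f(n) = 3ⁿ is O(3ⁿ), while g(n) = nⁿ is O(nⁿ).
Since O(3ⁿ) grows slower than O(nⁿ), f(n) is dominated.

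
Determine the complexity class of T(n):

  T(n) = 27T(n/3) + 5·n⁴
Θ(n⁴)

Master Theorem: a = 27, b = 3, f(n) = 5·n⁴.
Compute the critical exponent d = log₃(27) = 3.
Compare f(n) = Θ(n⁴) against n^d:
  k = 4 > d = 3, so f(n) = Ω(n^(d+ε)) — Case 3.
  Regularity: a·(n/b)^4/n^4 = a/b^4 = 27/81 < 1 ✓.
  The top-level work dominates: T(n) = Θ(f(n)) = Θ(n⁴).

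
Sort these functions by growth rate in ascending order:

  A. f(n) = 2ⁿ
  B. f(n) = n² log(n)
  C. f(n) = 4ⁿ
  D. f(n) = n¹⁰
B < D < A < C

Comparing growth rates:
B = n² log(n) is O(n² log n)
D = n¹⁰ is O(n¹⁰)
A = 2ⁿ is O(2ⁿ)
C = 4ⁿ is O(4ⁿ)

Therefore, the order from slowest to fastest is: B < D < A < C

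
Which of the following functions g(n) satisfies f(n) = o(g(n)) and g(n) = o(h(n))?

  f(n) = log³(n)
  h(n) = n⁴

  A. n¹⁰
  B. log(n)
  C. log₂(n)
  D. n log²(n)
D

We need g(n) with log³(n) = o(g(n)) and g(n) = o(n⁴), i.e. O(log³ n) ≺ g ≺ O(n⁴).
Check each option:
  A. n¹⁰ — O(n¹⁰) does not grow strictly slower than h(n)
  B. log(n) — O(log n) does not grow strictly faster than f(n)
  C. log₂(n) — O(log n) does not grow strictly faster than f(n)
  D. n log²(n) — O(n log² n) is strictly between O(log³ n) and O(n⁴) ✓

Only option D (n log²(n)) lies strictly between.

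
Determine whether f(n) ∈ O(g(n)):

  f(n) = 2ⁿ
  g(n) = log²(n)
False

f(n) = 2ⁿ is O(2ⁿ), and g(n) = log²(n) is O(log² n).
Since O(2ⁿ) grows faster than O(log² n), f(n) = O(g(n)) is false.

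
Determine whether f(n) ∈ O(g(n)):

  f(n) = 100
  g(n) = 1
True

f(n) = 100 and g(n) = 1 are both O(1).
Big-O permits equal growth rates (f ≤ c·g for some c), so f(n) = O(g(n)) is true.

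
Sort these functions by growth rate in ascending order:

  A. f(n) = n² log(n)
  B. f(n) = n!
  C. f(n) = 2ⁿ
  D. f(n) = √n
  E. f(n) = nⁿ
D < A < C < B < E

Comparing growth rates:
D = √n is O(√n)
A = n² log(n) is O(n² log n)
C = 2ⁿ is O(2ⁿ)
B = n! is O(n!)
E = nⁿ is O(nⁿ)

Therefore, the order from slowest to fastest is: D < A < C < B < E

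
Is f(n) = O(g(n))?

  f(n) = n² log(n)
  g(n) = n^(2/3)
False

f(n) = n² log(n) is O(n² log n), and g(n) = n^(2/3) is O(n^(2/3)).
Since O(n² log n) grows faster than O(n^(2/3)), f(n) = O(g(n)) is false.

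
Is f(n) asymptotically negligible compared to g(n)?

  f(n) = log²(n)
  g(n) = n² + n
True

f(n) = log²(n) is O(log² n), and g(n) = n² + n is O(n²).
Since O(log² n) grows strictly slower than O(n²), f(n) = o(g(n)) is true.
This means lim(n→∞) f(n)/g(n) = 0.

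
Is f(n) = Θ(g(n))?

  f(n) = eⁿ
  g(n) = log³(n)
False

f(n) = eⁿ is O(eⁿ), and g(n) = log³(n) is O(log³ n).
Since they have different growth rates, f(n) = Θ(g(n)) is false.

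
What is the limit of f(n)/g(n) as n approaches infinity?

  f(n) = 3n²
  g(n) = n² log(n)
0

Since 3n² (O(n²)) grows slower than n² log(n) (O(n² log n)),
the ratio f(n)/g(n) → 0 as n → ∞.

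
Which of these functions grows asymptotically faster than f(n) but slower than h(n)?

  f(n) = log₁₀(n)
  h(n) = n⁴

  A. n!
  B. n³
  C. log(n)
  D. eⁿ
B

We need g(n) with log₁₀(n) = o(g(n)) and g(n) = o(n⁴), i.e. O(log n) ≺ g ≺ O(n⁴).
Check each option:
  A. n! — O(n!) does not grow strictly slower than h(n)
  B. n³ — O(n³) is strictly between O(log n) and O(n⁴) ✓
  C. log(n) — O(log n) does not grow strictly faster than f(n)
  D. eⁿ — O(eⁿ) does not grow strictly slower than h(n)

Only option B (n³) lies strictly between.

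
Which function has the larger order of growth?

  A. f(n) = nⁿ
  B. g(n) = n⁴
A

f(n) = nⁿ is O(nⁿ), while g(n) = n⁴ is O(n⁴).
Since O(nⁿ) grows faster than O(n⁴), f(n) dominates.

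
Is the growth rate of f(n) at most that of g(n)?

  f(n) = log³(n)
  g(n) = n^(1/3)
True

f(n) = log³(n) is O(log³ n), and g(n) = n^(1/3) is O(n^(1/3)).
Since O(log³ n) ⊆ O(n^(1/3)) (f grows no faster than g), f(n) = O(g(n)) is true.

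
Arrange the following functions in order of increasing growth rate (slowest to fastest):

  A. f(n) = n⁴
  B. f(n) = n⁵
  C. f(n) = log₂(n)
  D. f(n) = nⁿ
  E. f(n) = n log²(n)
C < E < A < B < D

Comparing growth rates:
C = log₂(n) is O(log n)
E = n log²(n) is O(n log² n)
A = n⁴ is O(n⁴)
B = n⁵ is O(n⁵)
D = nⁿ is O(nⁿ)

Therefore, the order from slowest to fastest is: C < E < A < B < D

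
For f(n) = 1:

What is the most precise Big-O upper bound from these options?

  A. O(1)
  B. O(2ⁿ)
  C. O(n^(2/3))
A

f(n) = 1 is O(1).
All listed options are valid Big-O bounds (upper bounds),
but O(1) is the tightest (smallest valid bound).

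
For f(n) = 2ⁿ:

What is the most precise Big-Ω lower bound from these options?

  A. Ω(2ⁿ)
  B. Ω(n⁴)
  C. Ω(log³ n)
A

f(n) = 2ⁿ is Ω(2ⁿ).
All listed options are valid Big-Ω bounds (lower bounds),
but Ω(2ⁿ) is the tightest (largest valid bound).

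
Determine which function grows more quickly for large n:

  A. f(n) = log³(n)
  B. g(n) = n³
B

f(n) = log³(n) is O(log³ n), while g(n) = n³ is O(n³).
Since O(n³) grows faster than O(log³ n), g(n) dominates.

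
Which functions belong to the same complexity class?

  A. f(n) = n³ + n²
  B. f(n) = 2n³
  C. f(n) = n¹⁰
A and B

Examining each function:
  A. n³ + n² is O(n³)
  B. 2n³ is O(n³)
  C. n¹⁰ is O(n¹⁰)

Functions A and B both have the same complexity class.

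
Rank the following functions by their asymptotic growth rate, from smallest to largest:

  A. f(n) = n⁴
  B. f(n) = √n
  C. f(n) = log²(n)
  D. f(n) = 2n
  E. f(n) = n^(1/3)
C < E < B < D < A

Comparing growth rates:
C = log²(n) is O(log² n)
E = n^(1/3) is O(n^(1/3))
B = √n is O(√n)
D = 2n is O(n)
A = n⁴ is O(n⁴)

Therefore, the order from slowest to fastest is: C < E < B < D < A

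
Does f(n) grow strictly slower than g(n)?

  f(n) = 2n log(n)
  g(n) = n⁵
True

f(n) = 2n log(n) is O(n log n), and g(n) = n⁵ is O(n⁵).
Since O(n log n) grows strictly slower than O(n⁵), f(n) = o(g(n)) is true.
This means lim(n→∞) f(n)/g(n) = 0.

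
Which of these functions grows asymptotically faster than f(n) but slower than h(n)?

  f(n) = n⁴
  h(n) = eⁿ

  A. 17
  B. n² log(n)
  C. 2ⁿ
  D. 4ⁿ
C

We need g(n) with n⁴ = o(g(n)) and g(n) = o(eⁿ), i.e. O(n⁴) ≺ g ≺ O(eⁿ).
Check each option:
  A. 17 — O(1) does not grow strictly faster than f(n)
  B. n² log(n) — O(n² log n) does not grow strictly faster than f(n)
  C. 2ⁿ — O(2ⁿ) is strictly between O(n⁴) and O(eⁿ) ✓
  D. 4ⁿ — O(4ⁿ) does not grow strictly slower than h(n)

Only option C (2ⁿ) lies strictly between.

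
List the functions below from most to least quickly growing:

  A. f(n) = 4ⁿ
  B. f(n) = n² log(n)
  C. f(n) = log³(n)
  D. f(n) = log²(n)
A > B > C > D

Comparing growth rates:
A = 4ⁿ is O(4ⁿ)
B = n² log(n) is O(n² log n)
C = log³(n) is O(log³ n)
D = log²(n) is O(log² n)

Therefore, the order from fastest to slowest is: A > B > C > D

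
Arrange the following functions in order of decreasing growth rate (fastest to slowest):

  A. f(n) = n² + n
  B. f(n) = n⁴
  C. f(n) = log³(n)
B > A > C

Comparing growth rates:
B = n⁴ is O(n⁴)
A = n² + n is O(n²)
C = log³(n) is O(log³ n)

Therefore, the order from fastest to slowest is: B > A > C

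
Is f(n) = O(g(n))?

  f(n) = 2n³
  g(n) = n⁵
True

f(n) = 2n³ is O(n³), and g(n) = n⁵ is O(n⁵).
Since O(n³) ⊆ O(n⁵) (f grows no faster than g), f(n) = O(g(n)) is true.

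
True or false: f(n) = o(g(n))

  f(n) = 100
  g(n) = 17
False

f(n) = 100 is O(1), and g(n) = 17 is O(1).
Since they have the same growth rate, f(n) = o(g(n)) is false.
(f = o(g) requires f to grow strictly slower, not equal.)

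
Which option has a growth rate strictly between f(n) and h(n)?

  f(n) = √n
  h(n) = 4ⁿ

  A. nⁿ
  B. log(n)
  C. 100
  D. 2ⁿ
D

We need g(n) with √n = o(g(n)) and g(n) = o(4ⁿ), i.e. O(√n) ≺ g ≺ O(4ⁿ).
Check each option:
  A. nⁿ — O(nⁿ) does not grow strictly slower than h(n)
  B. log(n) — O(log n) does not grow strictly faster than f(n)
  C. 100 — O(1) does not grow strictly faster than f(n)
  D. 2ⁿ — O(2ⁿ) is strictly between O(√n) and O(4ⁿ) ✓

Only option D (2ⁿ) lies strictly between.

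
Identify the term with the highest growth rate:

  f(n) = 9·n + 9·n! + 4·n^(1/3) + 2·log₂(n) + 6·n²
9·n!

Looking at each term:
  - 9·n is O(n)
  - 9·n! is O(n!)
  - 4·n^(1/3) is O(n^(1/3))
  - 2·log₂(n) is O(log n)
  - 6·n² is O(n²)

The term 9·n! (O(n!)) grows fastest and dominates all others.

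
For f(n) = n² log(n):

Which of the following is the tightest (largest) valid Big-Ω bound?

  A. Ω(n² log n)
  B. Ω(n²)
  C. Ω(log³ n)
A

f(n) = n² log(n) is Ω(n² log n).
All listed options are valid Big-Ω bounds (lower bounds),
but Ω(n² log n) is the tightest (largest valid bound).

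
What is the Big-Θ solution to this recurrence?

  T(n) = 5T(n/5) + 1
Θ(n)

Master Theorem: a = 5, b = 5, f(n) = 1.
Compute the critical exponent d = log₅(5) = 1.
Compare f(n) = Θ(1) against n^d:
  k = 0 < d = 1, so f(n) = O(n^(d-ε)) — Case 1.
  The recursion cost dominates: T(n) = Θ(n^d) = Θ(n).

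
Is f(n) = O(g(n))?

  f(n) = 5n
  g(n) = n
True

f(n) = 5n and g(n) = n are both O(n).
Big-O permits equal growth rates (f ≤ c·g for some c), so f(n) = O(g(n)) is true.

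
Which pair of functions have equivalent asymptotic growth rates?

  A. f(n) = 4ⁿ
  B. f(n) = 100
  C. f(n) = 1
B and C

Examining each function:
  A. 4ⁿ is O(4ⁿ)
  B. 100 is O(1)
  C. 1 is O(1)

Functions B and C both have the same complexity class.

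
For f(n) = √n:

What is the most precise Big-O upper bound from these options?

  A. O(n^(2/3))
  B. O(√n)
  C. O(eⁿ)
B

f(n) = √n is O(√n).
All listed options are valid Big-O bounds (upper bounds),
but O(√n) is the tightest (smallest valid bound).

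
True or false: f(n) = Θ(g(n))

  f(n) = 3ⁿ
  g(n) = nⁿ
False

f(n) = 3ⁿ is O(3ⁿ), and g(n) = nⁿ is O(nⁿ).
Since they have different growth rates, f(n) = Θ(g(n)) is false.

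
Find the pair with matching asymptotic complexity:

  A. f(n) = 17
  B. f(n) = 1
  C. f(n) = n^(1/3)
A and B

Examining each function:
  A. 17 is O(1)
  B. 1 is O(1)
  C. n^(1/3) is O(n^(1/3))

Functions A and B both have the same complexity class.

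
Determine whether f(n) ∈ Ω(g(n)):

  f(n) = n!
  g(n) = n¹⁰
True

f(n) = n! is O(n!), and g(n) = n¹⁰ is O(n¹⁰).
Since O(n!) grows at least as fast as O(n¹⁰), f(n) = Ω(g(n)) is true.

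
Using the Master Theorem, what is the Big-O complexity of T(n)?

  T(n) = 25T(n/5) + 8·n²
Θ(n² log n)

Master Theorem: a = 25, b = 5, f(n) = 8·n².
Compute the critical exponent d = log₅(25) = 2.
Compare f(n) = Θ(n²) against n^d:
  k = 2 = d, so f(n) = Θ(n^d) — Case 2.
  Work is balanced across levels: T(n) = Θ(n^d log n) = Θ(n² log n).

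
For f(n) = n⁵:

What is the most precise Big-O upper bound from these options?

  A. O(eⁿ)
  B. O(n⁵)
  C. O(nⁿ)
B

f(n) = n⁵ is O(n⁵).
All listed options are valid Big-O bounds (upper bounds),
but O(n⁵) is the tightest (smallest valid bound).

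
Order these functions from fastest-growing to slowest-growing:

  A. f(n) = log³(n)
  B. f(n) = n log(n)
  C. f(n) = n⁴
C > B > A

Comparing growth rates:
C = n⁴ is O(n⁴)
B = n log(n) is O(n log n)
A = log³(n) is O(log³ n)

Therefore, the order from fastest to slowest is: C > B > A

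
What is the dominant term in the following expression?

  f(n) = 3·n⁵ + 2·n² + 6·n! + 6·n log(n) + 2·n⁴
6·n!

Looking at each term:
  - 3·n⁵ is O(n⁵)
  - 2·n² is O(n²)
  - 6·n! is O(n!)
  - 6·n log(n) is O(n log n)
  - 2·n⁴ is O(n⁴)

The term 6·n! (O(n!)) grows fastest and dominates all others.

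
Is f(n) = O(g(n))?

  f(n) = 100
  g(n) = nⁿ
True

f(n) = 100 is O(1), and g(n) = nⁿ is O(nⁿ).
Since O(1) ⊆ O(nⁿ) (f grows no faster than g), f(n) = O(g(n)) is true.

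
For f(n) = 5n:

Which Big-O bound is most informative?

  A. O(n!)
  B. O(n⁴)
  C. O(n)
C

f(n) = 5n is O(n).
All listed options are valid Big-O bounds (upper bounds),
but O(n) is the tightest (smallest valid bound).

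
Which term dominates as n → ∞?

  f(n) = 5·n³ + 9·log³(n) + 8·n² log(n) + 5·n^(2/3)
5·n³

Looking at each term:
  - 5·n³ is O(n³)
  - 9·log³(n) is O(log³ n)
  - 8·n² log(n) is O(n² log n)
  - 5·n^(2/3) is O(n^(2/3))

The term 5·n³ (O(n³)) grows fastest and dominates all others.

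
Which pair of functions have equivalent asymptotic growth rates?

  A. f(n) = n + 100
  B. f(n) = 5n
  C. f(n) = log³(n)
A and B

Examining each function:
  A. n + 100 is O(n)
  B. 5n is O(n)
  C. log³(n) is O(log³ n)

Functions A and B both have the same complexity class.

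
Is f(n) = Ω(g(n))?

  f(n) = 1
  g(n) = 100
True

f(n) = 1 and g(n) = 100 are both O(1).
Big-Ω permits equal growth rates (f ≥ c·g for some c > 0), so f(n) = Ω(g(n)) is true.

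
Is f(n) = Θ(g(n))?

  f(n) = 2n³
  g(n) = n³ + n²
True

f(n) = 2n³ and g(n) = n³ + n² are both O(n³).
Since they have the same asymptotic growth rate, f(n) = Θ(g(n)) is true.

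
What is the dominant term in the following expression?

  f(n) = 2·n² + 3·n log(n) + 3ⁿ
3ⁿ

Looking at each term:
  - 2·n² is O(n²)
  - 3·n log(n) is O(n log n)
  - 3ⁿ is O(3ⁿ)

The term 3ⁿ (O(3ⁿ)) grows fastest and dominates all others.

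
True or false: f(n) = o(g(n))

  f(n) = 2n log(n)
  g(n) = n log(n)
False

f(n) = 2n log(n) is O(n log n), and g(n) = n log(n) is O(n log n).
Since they have the same growth rate, f(n) = o(g(n)) is false.
(f = o(g) requires f to grow strictly slower, not equal.)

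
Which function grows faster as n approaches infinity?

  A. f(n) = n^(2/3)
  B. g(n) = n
B

f(n) = n^(2/3) is O(n^(2/3)), while g(n) = n is O(n).
Since O(n) grows faster than O(n^(2/3)), g(n) dominates.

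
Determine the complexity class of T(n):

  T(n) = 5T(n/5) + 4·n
Θ(n log n)

Master Theorem: a = 5, b = 5, f(n) = 4·n.
Compute the critical exponent d = log₅(5) = 1.
Compare f(n) = Θ(n) against n^d:
  k = 1 = d, so f(n) = Θ(n^d) — Case 2.
  Work is balanced across levels: T(n) = Θ(n^d log n) = Θ(n log n).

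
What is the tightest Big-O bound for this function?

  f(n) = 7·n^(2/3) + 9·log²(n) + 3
O(n^(2/3))

The dominant term in 7·n^(2/3) + 9·log²(n) + 3 is 7·n^(2/3), which is Θ(n^(2/3)).
Lower-order terms (9·log²(n), 3) are asymptotically negligible.
Constants are absorbed, so the tightest bound is O(n^(2/3)).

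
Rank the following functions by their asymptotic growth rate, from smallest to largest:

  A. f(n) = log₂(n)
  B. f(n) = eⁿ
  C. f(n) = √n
A < C < B

Comparing growth rates:
A = log₂(n) is O(log n)
C = √n is O(√n)
B = eⁿ is O(eⁿ)

Therefore, the order from slowest to fastest is: A < C < B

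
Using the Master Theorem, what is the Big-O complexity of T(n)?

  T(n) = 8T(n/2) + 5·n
Θ(n³)

Master Theorem: a = 8, b = 2, f(n) = 5·n.
Compute the critical exponent d = log₂(8) = 3.
Compare f(n) = Θ(n) against n^d:
  k = 1 < d = 3, so f(n) = O(n^(d-ε)) — Case 1.
  The recursion cost dominates: T(n) = Θ(n^d) = Θ(n³).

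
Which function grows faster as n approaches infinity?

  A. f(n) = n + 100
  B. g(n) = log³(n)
A

f(n) = n + 100 is O(n), while g(n) = log³(n) is O(log³ n).
Since O(n) grows faster than O(log³ n), f(n) dominates.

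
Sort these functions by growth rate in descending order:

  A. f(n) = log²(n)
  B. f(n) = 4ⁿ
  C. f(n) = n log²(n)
B > C > A

Comparing growth rates:
B = 4ⁿ is O(4ⁿ)
C = n log²(n) is O(n log² n)
A = log²(n) is O(log² n)

Therefore, the order from fastest to slowest is: B > C > A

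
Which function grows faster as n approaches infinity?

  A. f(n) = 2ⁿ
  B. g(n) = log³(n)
A

f(n) = 2ⁿ is O(2ⁿ), while g(n) = log³(n) is O(log³ n).
Since O(2ⁿ) grows faster than O(log³ n), f(n) dominates.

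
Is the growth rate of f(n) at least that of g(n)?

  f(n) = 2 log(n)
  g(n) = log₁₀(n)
True

f(n) = 2 log(n) and g(n) = log₁₀(n) are both O(log n).
Big-Ω permits equal growth rates (f ≥ c·g for some c > 0), so f(n) = Ω(g(n)) is true.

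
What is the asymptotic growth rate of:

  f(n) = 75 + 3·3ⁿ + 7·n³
Θ(3ⁿ)

Order the terms by growth rate: 75 ≺ 7·n³ ≺ 3·3ⁿ.
The fastest-growing term 3·3ⁿ dominates as n → ∞; dropping its constant factor gives Θ(3ⁿ).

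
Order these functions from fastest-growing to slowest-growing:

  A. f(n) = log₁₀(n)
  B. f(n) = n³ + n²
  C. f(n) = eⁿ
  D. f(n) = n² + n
C > B > D > A

Comparing growth rates:
C = eⁿ is O(eⁿ)
B = n³ + n² is O(n³)
D = n² + n is O(n²)
A = log₁₀(n) is O(log n)

Therefore, the order from fastest to slowest is: C > B > D > A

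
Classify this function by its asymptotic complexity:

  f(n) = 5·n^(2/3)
O(n^(2/3))

The dominant term in 5·n^(2/3) is 5·n^(2/3), which is Θ(n^(2/3)).
Constants are absorbed, so the tightest bound is O(n^(2/3)).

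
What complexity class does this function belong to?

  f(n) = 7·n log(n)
O(n log n)

The dominant term in 7·n log(n) is 7·n log(n), which is Θ(n log n).
Constants are absorbed, so the tightest bound is O(n log n).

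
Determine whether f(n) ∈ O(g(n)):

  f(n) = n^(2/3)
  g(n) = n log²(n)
True

f(n) = n^(2/3) is O(n^(2/3)), and g(n) = n log²(n) is O(n log² n).
Since O(n^(2/3)) ⊆ O(n log² n) (f grows no faster than g), f(n) = O(g(n)) is true.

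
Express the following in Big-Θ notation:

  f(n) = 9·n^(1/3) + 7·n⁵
Θ(n⁵)

Order the terms by growth rate: 9·n^(1/3) ≺ 7·n⁵.
The fastest-growing term 7·n⁵ dominates as n → ∞; dropping its constant factor gives Θ(n⁵).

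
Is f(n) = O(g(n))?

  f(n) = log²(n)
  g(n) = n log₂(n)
True

f(n) = log²(n) is O(log² n), and g(n) = n log₂(n) is O(n log n).
Since O(log² n) ⊆ O(n log n) (f grows no faster than g), f(n) = O(g(n)) is true.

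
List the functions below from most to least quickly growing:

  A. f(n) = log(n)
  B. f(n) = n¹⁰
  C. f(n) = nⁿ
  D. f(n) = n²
C > B > D > A

Comparing growth rates:
C = nⁿ is O(nⁿ)
B = n¹⁰ is O(n¹⁰)
D = n² is O(n²)
A = log(n) is O(log n)

Therefore, the order from fastest to slowest is: C > B > D > A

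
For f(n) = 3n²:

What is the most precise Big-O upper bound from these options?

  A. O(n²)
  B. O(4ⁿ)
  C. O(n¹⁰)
A

f(n) = 3n² is O(n²).
All listed options are valid Big-O bounds (upper bounds),
but O(n²) is the tightest (smallest valid bound).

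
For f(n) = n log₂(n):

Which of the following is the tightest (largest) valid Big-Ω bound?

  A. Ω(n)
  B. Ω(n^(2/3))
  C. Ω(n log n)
C

f(n) = n log₂(n) is Ω(n log n).
All listed options are valid Big-Ω bounds (lower bounds),
but Ω(n log n) is the tightest (largest valid bound).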